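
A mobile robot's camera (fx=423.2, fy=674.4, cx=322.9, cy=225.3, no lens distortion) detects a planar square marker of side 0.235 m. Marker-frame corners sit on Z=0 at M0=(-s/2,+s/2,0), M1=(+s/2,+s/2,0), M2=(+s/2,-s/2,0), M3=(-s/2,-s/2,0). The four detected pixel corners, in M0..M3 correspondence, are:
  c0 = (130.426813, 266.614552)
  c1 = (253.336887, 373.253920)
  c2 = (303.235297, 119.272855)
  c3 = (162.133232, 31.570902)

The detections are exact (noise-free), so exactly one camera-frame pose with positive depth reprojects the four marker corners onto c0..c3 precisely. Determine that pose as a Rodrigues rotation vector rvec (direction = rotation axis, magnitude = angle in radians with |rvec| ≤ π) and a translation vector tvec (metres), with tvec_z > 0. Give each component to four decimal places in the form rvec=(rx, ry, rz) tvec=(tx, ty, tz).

rvec=(0.2063, 0.3554, 0.3649) tvec=(-0.1640, -0.0216, 0.6009)

Intrinsics K: fx=423.2, fy=674.4, cx=322.9, cy=225.3
Marker side s = 0.235 m; corners in marker frame (Z=0):
  M0 = (-0.1175, +0.1175, 0)
  M1 = (+0.1175, +0.1175, 0)
  M2 = (+0.1175, -0.1175, 0)
  M3 = (-0.1175, -0.1175, 0)
Detected image corners:
  c0 = (130.426813, 266.614552) px
  c1 = (253.336887, 373.253920) px
  c2 = (303.235297, 119.272855) px
  c3 = (162.133232, 31.570902) px
Planar DLT: solve 8×8 A·h = b for H (H[2,2]=1):
  H  [+453.39549 -79.73696 +207.36255]
  H  [+316.48374 +1123.41446 +201.01684]
  H  [-0.50108 +0.43155 +1.00000]
B = K⁻¹H; ‖b₁‖=1.664208, ‖b₂‖=1.664208; λ = 2/(‖b₁‖+‖b₂‖) = 0.600886, sign → tz>0 ⇒ λ=+0.600886
r₁ = λ·B[:,0] = (+0.87349,+0.38257,-0.30109); r₂ = λ·B[:,1] = (-0.31107,+0.91433,+0.25931)
r₃ = r₁×r₂ = (+0.37450,-0.13285,+0.91766); SVD([r₁ r₂ r₃]) → R = UVᵀ:
  R  [+0.87349 -0.31107 +0.37450]
  R  [+0.38257 +0.91433 -0.13285]
  R  [-0.30109 +0.25931 +0.91766]
t = (-0.16405, -0.02164, +0.60089) m
tr R = 2.705476; θ = arccos((tr R − 1)/2) = 0.549592 rad = 31.489°
axis k = ((R−Rᵀ)₃₂, (R−Rᵀ)₁₃, (R−Rᵀ)₂₁) / (2 sinθ) = (+0.375391, +0.646696, +0.663978)
rvec = θ·k = (+0.206312, +0.355419, +0.364917)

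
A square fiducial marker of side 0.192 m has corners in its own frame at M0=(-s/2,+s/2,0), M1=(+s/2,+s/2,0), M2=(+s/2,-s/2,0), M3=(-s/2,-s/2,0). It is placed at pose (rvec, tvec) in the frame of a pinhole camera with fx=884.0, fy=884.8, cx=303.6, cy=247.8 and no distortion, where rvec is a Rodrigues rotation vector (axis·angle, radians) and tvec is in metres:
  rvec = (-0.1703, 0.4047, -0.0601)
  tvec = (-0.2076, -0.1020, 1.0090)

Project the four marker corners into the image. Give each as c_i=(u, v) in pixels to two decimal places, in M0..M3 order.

Intrinsics K: fx=884.0, fy=884.8, cx=303.6, cy=247.8
Marker side s = 0.192 m; corners in marker frame (Z=0):
  M0 = (-0.0960, +0.0960, 0)
  M1 = (+0.0960, +0.0960, 0)
  M2 = (+0.0960, -0.0960, 0)
  M3 = (-0.0960, -0.0960, 0)
rvec = (-0.1703, 0.4047, -0.0601), |rvec| = θ = 0.44317 rad = 25.392°
Rodrigues: sinθ=0.42880, 1−cosθ=0.09660; R = I + sinθ·[k]× + (1−cosθ)·[k]×²:
    [+0.91766 +0.02425 +0.39662]
    [-0.09205 +0.98396 +0.15282]
    [-0.38655 -0.17674 +0.90518]
t = (-0.2076, -0.1020, 1.0090) m
M0: Pc = R·M0+t = (-0.29337, +0.00130, +1.02914); u = 884.0·(-0.29337)/1.02914 + 303.6 = 51.6065, v = 884.8·(+0.00130)/1.02914 + 247.8 = 248.9151
M1: Pc = R·M1+t = (-0.11718, -0.01638, +0.95492); u = 884.0·(-0.11718)/0.95492 + 303.6 = 195.1268, v = 884.8·(-0.01638)/0.95492 + 247.8 = 232.6256
M2: Pc = R·M2+t = (-0.12183, -0.20530, +0.98886); u = 884.0·(-0.12183)/0.98886 + 303.6 = 194.6867, v = 884.8·(-0.20530)/0.98886 + 247.8 = 64.1067
M3: Pc = R·M3+t = (-0.29802, -0.18762, +1.06308); u = 884.0·(-0.29802)/1.06308 + 303.6 = 55.7784, v = 884.8·(-0.18762)/1.06308 + 247.8 = 91.6411

c0=(51.61, 248.92) c1=(195.13, 232.63) c2=(194.69, 64.11) c3=(55.78, 91.64)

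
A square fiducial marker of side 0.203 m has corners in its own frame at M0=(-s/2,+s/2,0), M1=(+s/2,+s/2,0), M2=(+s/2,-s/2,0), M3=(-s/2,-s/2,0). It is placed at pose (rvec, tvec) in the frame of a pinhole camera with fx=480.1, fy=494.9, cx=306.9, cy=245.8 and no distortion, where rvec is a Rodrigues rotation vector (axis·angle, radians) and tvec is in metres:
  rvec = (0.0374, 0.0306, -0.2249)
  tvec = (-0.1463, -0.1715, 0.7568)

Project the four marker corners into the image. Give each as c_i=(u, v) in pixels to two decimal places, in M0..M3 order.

c0=(167.02, 213.36) c1=(291.22, 183.54) c2=(262.03, 52.47) c3=(136.98, 83.77)

Intrinsics K: fx=480.1, fy=494.9, cx=306.9, cy=245.8
Marker side s = 0.203 m; corners in marker frame (Z=0):
  M0 = (-0.1015, +0.1015, 0)
  M1 = (+0.1015, +0.1015, 0)
  M2 = (+0.1015, -0.1015, 0)
  M3 = (-0.1015, -0.1015, 0)
rvec = (0.0374, 0.0306, -0.2249), |rvec| = θ = 0.23003 rad = 13.180°
Rodrigues: sinθ=0.22801, 1−cosθ=0.02634; R = I + sinθ·[k]× + (1−cosθ)·[k]×²:
    [+0.97436 +0.22349 +0.02614]
    [-0.22235 +0.97413 -0.04050]
    [-0.03452 +0.03365 +0.99884]
t = (-0.1463, -0.1715, 0.7568) m
M0: Pc = R·M0+t = (-0.22251, -0.05006, +0.76372); u = 480.1·(-0.22251)/0.76372 + 306.9 = 167.0208, v = 494.9·(-0.05006)/0.76372 + 245.8 = 213.3620
M1: Pc = R·M1+t = (-0.02472, -0.09520, +0.75671); u = 480.1·(-0.02472)/0.75671 + 306.9 = 291.2172, v = 494.9·(-0.09520)/0.75671 + 245.8 = 183.5411
M2: Pc = R·M2+t = (-0.07009, -0.29294, +0.74988); u = 480.1·(-0.07009)/0.74988 + 306.9 = 262.0277, v = 494.9·(-0.29294)/0.74988 + 245.8 = 52.4665
M3: Pc = R·M3+t = (-0.26788, -0.24780, +0.75689); u = 480.1·(-0.26788)/0.75689 + 306.9 = 136.9808, v = 494.9·(-0.24780)/0.75689 + 245.8 = 83.7700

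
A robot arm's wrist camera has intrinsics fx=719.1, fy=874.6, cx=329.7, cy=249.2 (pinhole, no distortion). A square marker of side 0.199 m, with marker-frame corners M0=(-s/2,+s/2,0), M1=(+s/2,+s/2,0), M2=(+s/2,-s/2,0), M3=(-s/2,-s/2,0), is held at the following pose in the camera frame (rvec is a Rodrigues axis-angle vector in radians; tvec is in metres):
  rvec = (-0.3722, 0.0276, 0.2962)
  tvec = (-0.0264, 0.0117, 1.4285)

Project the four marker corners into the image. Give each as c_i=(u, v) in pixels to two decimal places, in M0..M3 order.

Intrinsics K: fx=719.1, fy=874.6, cx=329.7, cy=249.2
Marker side s = 0.199 m; corners in marker frame (Z=0):
  M0 = (-0.0995, +0.0995, 0)
  M1 = (+0.0995, +0.0995, 0)
  M2 = (+0.0995, -0.0995, 0)
  M3 = (-0.0995, -0.0995, 0)
rvec = (-0.3722, 0.0276, 0.2962), |rvec| = θ = 0.47648 rad = 27.300°
Rodrigues: sinθ=0.45865, 1−cosθ=0.11138; R = I + sinθ·[k]× + (1−cosθ)·[k]×²:
    [+0.95658 -0.29016 -0.02752]
    [+0.28008 +0.88899 +0.36229]
    [-0.08066 -0.35426 +0.93166]
t = (-0.0264, 0.0117, 1.4285) m
M0: Pc = R·M0+t = (-0.15045, +0.07229, +1.40128); u = 719.1·(-0.15045)/1.40128 + 329.7 = 252.4924, v = 874.6·(+0.07229)/1.40128 + 249.2 = 294.3174
M1: Pc = R·M1+t = (+0.03991, +0.12802, +1.38523); u = 719.1·(+0.03991)/1.38523 + 329.7 = 350.4177, v = 874.6·(+0.12802)/1.38523 + 249.2 = 330.0305
M2: Pc = R·M2+t = (+0.09765, -0.04889, +1.45572); u = 719.1·(+0.09765)/1.45572 + 329.7 = 377.9376, v = 874.6·(-0.04889)/1.45572 + 249.2 = 219.8288
M3: Pc = R·M3+t = (-0.09271, -0.10462, +1.47177); u = 719.1·(-0.09271)/1.47177 + 329.7 = 284.4029, v = 874.6·(-0.10462)/1.47177 + 249.2 = 187.0283

c0=(252.49, 294.32) c1=(350.42, 330.03) c2=(377.94, 219.83) c3=(284.40, 187.03)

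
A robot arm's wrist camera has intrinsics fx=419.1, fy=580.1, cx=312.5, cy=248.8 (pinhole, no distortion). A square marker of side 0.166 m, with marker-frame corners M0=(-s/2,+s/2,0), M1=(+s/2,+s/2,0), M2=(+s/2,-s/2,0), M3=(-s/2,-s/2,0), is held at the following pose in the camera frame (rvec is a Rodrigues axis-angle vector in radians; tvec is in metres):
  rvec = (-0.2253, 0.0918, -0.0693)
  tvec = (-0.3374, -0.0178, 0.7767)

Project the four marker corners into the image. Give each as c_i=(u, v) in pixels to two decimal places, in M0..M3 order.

c0=(85.09, 301.48) c1=(172.93, 292.33) c2=(174.43, 171.52) c3=(90.67, 182.31)

Intrinsics K: fx=419.1, fy=580.1, cx=312.5, cy=248.8
Marker side s = 0.166 m; corners in marker frame (Z=0):
  M0 = (-0.0830, +0.0830, 0)
  M1 = (+0.0830, +0.0830, 0)
  M2 = (+0.0830, -0.0830, 0)
  M3 = (-0.0830, -0.0830, 0)
rvec = (-0.2253, 0.0918, -0.0693), |rvec| = θ = 0.25296 rad = 14.494°
Rodrigues: sinθ=0.25027, 1−cosθ=0.03182; R = I + sinθ·[k]× + (1−cosθ)·[k]×²:
    [+0.99342 +0.05828 +0.09859]
    [-0.07885 +0.97237 +0.21974]
    [-0.08306 -0.22607 +0.97056]
t = (-0.3374, -0.0178, 0.7767) m
M0: Pc = R·M0+t = (-0.41502, +0.06945, +0.76483); u = 419.1·(-0.41502)/0.76483 + 312.5 = 85.0854, v = 580.1·(+0.06945)/0.76483 + 248.8 = 301.4764
M1: Pc = R·M1+t = (-0.25011, +0.05636, +0.75104); u = 419.1·(-0.25011)/0.75104 + 312.5 = 172.9330, v = 580.1·(+0.05636)/0.75104 + 248.8 = 292.3336
M2: Pc = R·M2+t = (-0.25978, -0.10505, +0.78857); u = 419.1·(-0.25978)/0.78857 + 312.5 = 174.4335, v = 580.1·(-0.10505)/0.78857 + 248.8 = 171.5208
M3: Pc = R·M3+t = (-0.42469, -0.09196, +0.80236); u = 419.1·(-0.42469)/0.80236 + 312.5 = 90.6688, v = 580.1·(-0.09196)/0.80236 + 248.8 = 182.3121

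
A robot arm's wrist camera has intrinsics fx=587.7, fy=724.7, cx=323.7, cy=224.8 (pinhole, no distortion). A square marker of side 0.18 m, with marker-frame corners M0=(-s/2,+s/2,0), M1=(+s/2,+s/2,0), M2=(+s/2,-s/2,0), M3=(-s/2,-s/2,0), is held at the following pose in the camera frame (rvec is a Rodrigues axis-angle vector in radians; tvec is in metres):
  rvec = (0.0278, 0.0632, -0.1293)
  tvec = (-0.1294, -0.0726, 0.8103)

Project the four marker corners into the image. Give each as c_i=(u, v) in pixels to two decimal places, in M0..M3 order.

Intrinsics K: fx=587.7, fy=724.7, cx=323.7, cy=224.8
Marker side s = 0.18 m; corners in marker frame (Z=0):
  M0 = (-0.0900, +0.0900, 0)
  M1 = (+0.0900, +0.0900, 0)
  M2 = (+0.0900, -0.0900, 0)
  M3 = (-0.0900, -0.0900, 0)
rvec = (0.0278, 0.0632, -0.1293), |rvec| = θ = 0.14658 rad = 8.398°
Rodrigues: sinθ=0.14606, 1−cosθ=0.01072; R = I + sinθ·[k]× + (1−cosθ)·[k]×²:
    [+0.98966 +0.12971 +0.06118]
    [-0.12796 +0.99127 -0.03178]
    [-0.06477 +0.02362 +0.99762]
t = (-0.1294, -0.0726, 0.8103) m
M0: Pc = R·M0+t = (-0.20680, +0.02813, +0.81826); u = 587.7·(-0.20680)/0.81826 + 323.7 = 175.1722, v = 724.7·(+0.02813)/0.81826 + 224.8 = 249.7144
M1: Pc = R·M1+t = (-0.02866, +0.00510, +0.80660); u = 587.7·(-0.02866)/0.80660 + 323.7 = 302.8207, v = 724.7·(+0.00510)/0.80660 + 224.8 = 229.3802
M2: Pc = R·M2+t = (-0.05200, -0.17333, +0.80234); u = 587.7·(-0.05200)/0.80234 + 323.7 = 285.6077, v = 724.7·(-0.17333)/0.80234 + 224.8 = 68.2429
M3: Pc = R·M3+t = (-0.23014, -0.15030, +0.81400); u = 587.7·(-0.23014)/0.81400 + 323.7 = 157.5390, v = 724.7·(-0.15030)/0.81400 + 224.8 = 90.9911

c0=(175.17, 249.71) c1=(302.82, 229.38) c2=(285.61, 68.24) c3=(157.54, 90.99)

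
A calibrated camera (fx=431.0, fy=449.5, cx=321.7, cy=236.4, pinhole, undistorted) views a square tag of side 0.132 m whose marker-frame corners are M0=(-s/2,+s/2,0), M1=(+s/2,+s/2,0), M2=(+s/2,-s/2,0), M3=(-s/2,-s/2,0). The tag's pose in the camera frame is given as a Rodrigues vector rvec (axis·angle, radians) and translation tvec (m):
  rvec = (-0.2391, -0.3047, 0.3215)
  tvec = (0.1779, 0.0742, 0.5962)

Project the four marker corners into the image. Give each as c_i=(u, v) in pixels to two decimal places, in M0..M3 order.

Intrinsics K: fx=431.0, fy=449.5, cx=321.7, cy=236.4
Marker side s = 0.132 m; corners in marker frame (Z=0):
  M0 = (-0.0660, +0.0660, 0)
  M1 = (+0.0660, +0.0660, 0)
  M2 = (+0.0660, -0.0660, 0)
  M3 = (-0.0660, -0.0660, 0)
rvec = (-0.2391, -0.3047, 0.3215), |rvec| = θ = 0.50336 rad = 28.841°
Rodrigues: sinθ=0.48237, 1−cosθ=0.12403; R = I + sinθ·[k]× + (1−cosθ)·[k]×²:
    [+0.90395 -0.27243 -0.32963]
    [+0.34376 +0.92141 +0.18118]
    [+0.25436 -0.27709 +0.92656]
t = (0.1779, 0.0742, 0.5962) m
M0: Pc = R·M0+t = (+0.10026, +0.11233, +0.56112); u = 431.0·(+0.10026)/0.56112 + 321.7 = 398.7088, v = 449.5·(+0.11233)/0.56112 + 236.4 = 326.3805
M1: Pc = R·M1+t = (+0.21958, +0.15770, +0.59470); u = 431.0·(+0.21958)/0.59470 + 321.7 = 480.8375, v = 449.5·(+0.15770)/0.59470 + 236.4 = 355.5975
M2: Pc = R·M2+t = (+0.25554, +0.03607, +0.63128); u = 431.0·(+0.25554)/0.63128 + 321.7 = 496.1694, v = 449.5·(+0.03607)/0.63128 + 236.4 = 262.0870
M3: Pc = R·M3+t = (+0.13622, -0.00930, +0.59770); u = 431.0·(+0.13622)/0.59770 + 321.7 = 419.9277, v = 449.5·(-0.00930)/0.59770 + 236.4 = 229.4048

c0=(398.71, 326.38) c1=(480.84, 355.60) c2=(496.17, 262.09) c3=(419.93, 229.40)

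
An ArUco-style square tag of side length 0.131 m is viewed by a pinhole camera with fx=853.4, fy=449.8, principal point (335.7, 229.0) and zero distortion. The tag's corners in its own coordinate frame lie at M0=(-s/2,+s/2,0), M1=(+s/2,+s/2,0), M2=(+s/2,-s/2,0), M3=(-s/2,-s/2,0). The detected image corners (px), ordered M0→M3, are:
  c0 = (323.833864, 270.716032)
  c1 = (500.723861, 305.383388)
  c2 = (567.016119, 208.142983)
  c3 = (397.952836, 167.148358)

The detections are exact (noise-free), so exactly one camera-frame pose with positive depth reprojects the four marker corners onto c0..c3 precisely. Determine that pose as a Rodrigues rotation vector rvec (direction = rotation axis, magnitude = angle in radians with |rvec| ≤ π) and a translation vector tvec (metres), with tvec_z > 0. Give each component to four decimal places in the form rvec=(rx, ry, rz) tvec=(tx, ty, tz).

Intrinsics K: fx=853.4, fy=449.8, cx=335.7, cy=229.0
Marker side s = 0.131 m; corners in marker frame (Z=0):
  M0 = (-0.0655, +0.0655, 0)
  M1 = (+0.0655, +0.0655, 0)
  M2 = (+0.0655, -0.0655, 0)
  M3 = (-0.0655, -0.0655, 0)
Detected image corners:
  c0 = (323.833864, 270.716032) px
  c1 = (500.723861, 305.383388) px
  c2 = (567.016119, 208.142983) px
  c3 = (397.952836, 167.148358) px
Planar DLT: solve 8×8 A·h = b for H (H[2,2]=1):
  H  [+1557.34617 -593.14943 +450.68427]
  H  [+415.08143 +734.62774 +238.07625]
  H  [+0.53013 -0.13024 +1.00000]
B = K⁻¹H; ‖b₁‖=1.822055, ‖b₂‖=1.822055; λ = 2/(‖b₁‖+‖b₂‖) = 0.548831, sign → tz>0 ⇒ λ=+0.548831
r₁ = λ·B[:,0] = (+0.88710,+0.35834,+0.29095); r₂ = λ·B[:,1] = (-0.35334,+0.93276,-0.07148)
r₃ = r₁×r₂ = (-0.29700,-0.03940,+0.95406); SVD([r₁ r₂ r₃]) → R = UVᵀ:
  R  [+0.88710 -0.35334 -0.29700]
  R  [+0.35834 +0.93276 -0.03940]
  R  [+0.29095 -0.07148 +0.95406]
t = (+0.07395, +0.01107, +0.54883) m
tr R = 2.773920; θ = arccos((tr R − 1)/2) = 0.480076 rad = 27.506°
axis k = ((R−Rᵀ)₃₂, (R−Rᵀ)₁₃, (R−Rᵀ)₂₁) / (2 sinθ) = (-0.034732, -0.636520, +0.770478)
rvec = θ·k = (-0.016674, -0.305578, +0.369888)

rvec=(-0.0167, -0.3056, 0.3699) tvec=(0.0739, 0.0111, 0.5488)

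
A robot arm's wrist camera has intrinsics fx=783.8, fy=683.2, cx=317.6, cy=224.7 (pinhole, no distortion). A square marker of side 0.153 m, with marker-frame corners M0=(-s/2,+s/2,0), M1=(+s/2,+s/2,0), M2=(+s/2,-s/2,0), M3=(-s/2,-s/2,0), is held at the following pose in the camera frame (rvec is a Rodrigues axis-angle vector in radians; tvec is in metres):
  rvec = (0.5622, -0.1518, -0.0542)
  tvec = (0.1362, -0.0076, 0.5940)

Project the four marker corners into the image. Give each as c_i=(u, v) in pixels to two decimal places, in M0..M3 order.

c0=(394.60, 294.79) c1=(575.91, 277.64) c2=(611.38, 128.42) c3=(404.06, 142.76)

Intrinsics K: fx=783.8, fy=683.2, cx=317.6, cy=224.7
Marker side s = 0.153 m; corners in marker frame (Z=0):
  M0 = (-0.0765, +0.0765, 0)
  M1 = (+0.0765, +0.0765, 0)
  M2 = (+0.0765, -0.0765, 0)
  M3 = (-0.0765, -0.0765, 0)
rvec = (0.5622, -0.1518, -0.0542), |rvec| = θ = 0.58485 rad = 33.509°
Rodrigues: sinθ=0.55207, 1−cosθ=0.16621; R = I + sinθ·[k]× + (1−cosθ)·[k]×²:
    [+0.98738 +0.00969 -0.15810]
    [-0.09263 +0.84499 -0.52670]
    [+0.12849 +0.53469 +0.83522]
t = (0.1362, -0.0076, 0.5940) m
M0: Pc = R·M0+t = (+0.06141, +0.06413, +0.62507); u = 783.8·(+0.06141)/0.62507 + 317.6 = 394.6005, v = 683.2·(+0.06413)/0.62507 + 224.7 = 294.7914
M1: Pc = R·M1+t = (+0.21248, +0.04996, +0.64473); u = 783.8·(+0.21248)/0.64473 + 317.6 = 575.9062, v = 683.2·(+0.04996)/0.64473 + 224.7 = 277.6361
M2: Pc = R·M2+t = (+0.21099, -0.07933, +0.56293); u = 783.8·(+0.21099)/0.56293 + 317.6 = 611.3797, v = 683.2·(-0.07933)/0.56293 + 224.7 = 128.4226
M3: Pc = R·M3+t = (+0.05992, -0.06516, +0.54327); u = 783.8·(+0.05992)/0.54327 + 317.6 = 404.0558, v = 683.2·(-0.06516)/0.54327 + 224.7 = 142.7618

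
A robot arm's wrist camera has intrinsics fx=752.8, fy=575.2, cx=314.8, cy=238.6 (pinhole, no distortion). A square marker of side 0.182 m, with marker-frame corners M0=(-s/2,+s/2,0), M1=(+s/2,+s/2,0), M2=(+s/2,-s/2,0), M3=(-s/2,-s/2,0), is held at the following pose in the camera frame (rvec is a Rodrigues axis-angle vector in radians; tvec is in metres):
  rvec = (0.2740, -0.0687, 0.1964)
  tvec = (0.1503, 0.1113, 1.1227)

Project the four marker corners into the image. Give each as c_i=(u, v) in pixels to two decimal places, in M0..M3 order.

c0=(343.17, 329.84) c1=(458.82, 345.09) c2=(489.99, 260.46) c3=(369.77, 243.21)

Intrinsics K: fx=752.8, fy=575.2, cx=314.8, cy=238.6
Marker side s = 0.182 m; corners in marker frame (Z=0):
  M0 = (-0.0910, +0.0910, 0)
  M1 = (+0.0910, +0.0910, 0)
  M2 = (+0.0910, -0.0910, 0)
  M3 = (-0.0910, -0.0910, 0)
rvec = (0.2740, -0.0687, 0.1964), |rvec| = θ = 0.34405 rad = 19.712°
Rodrigues: sinθ=0.33730, 1−cosθ=0.05860; R = I + sinθ·[k]× + (1−cosθ)·[k]×²:
    [+0.97857 -0.20187 -0.04071]
    [+0.18323 +0.94373 -0.27531]
    [+0.09400 +0.26195 +0.96049]
t = (0.1503, 0.1113, 1.1227) m
M0: Pc = R·M0+t = (+0.04288, +0.18051, +1.13798); u = 752.8·(+0.04288)/1.13798 + 314.8 = 343.1664, v = 575.2·(+0.18051)/1.13798 + 238.6 = 329.8377
M1: Pc = R·M1+t = (+0.22098, +0.21385, +1.15509); u = 752.8·(+0.22098)/1.15509 + 314.8 = 458.8176, v = 575.2·(+0.21385)/1.15509 + 238.6 = 345.0926
M2: Pc = R·M2+t = (+0.25772, +0.04209, +1.10742); u = 752.8·(+0.25772)/1.10742 + 314.8 = 489.9927, v = 575.2·(+0.04209)/1.10742 + 238.6 = 260.4639
M3: Pc = R·M3+t = (+0.07962, +0.00875, +1.09031); u = 752.8·(+0.07962)/1.09031 + 314.8 = 369.7736, v = 575.2·(+0.00875)/1.09031 + 238.6 = 243.2142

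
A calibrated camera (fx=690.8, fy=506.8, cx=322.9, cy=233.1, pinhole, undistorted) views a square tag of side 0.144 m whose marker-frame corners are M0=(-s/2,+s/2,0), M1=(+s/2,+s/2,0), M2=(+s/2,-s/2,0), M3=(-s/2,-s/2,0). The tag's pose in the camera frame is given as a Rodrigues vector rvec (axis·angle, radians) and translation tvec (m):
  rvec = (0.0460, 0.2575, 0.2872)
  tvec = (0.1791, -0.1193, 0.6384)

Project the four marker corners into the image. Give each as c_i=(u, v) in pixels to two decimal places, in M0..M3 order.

Intrinsics K: fx=690.8, fy=506.8, cx=322.9, cy=233.1
Marker side s = 0.144 m; corners in marker frame (Z=0):
  M0 = (-0.0720, +0.0720, 0)
  M1 = (+0.0720, +0.0720, 0)
  M2 = (+0.0720, -0.0720, 0)
  M3 = (-0.0720, -0.0720, 0)
rvec = (0.0460, 0.2575, 0.2872), |rvec| = θ = 0.38847 rad = 22.257°
Rodrigues: sinθ=0.37877, 1−cosθ=0.07451; R = I + sinθ·[k]× + (1−cosθ)·[k]×²:
    [+0.92654 -0.27418 +0.25760]
    [+0.28588 +0.95823 -0.00834]
    [-0.24455 +0.08137 +0.96622]
t = (0.1791, -0.1193, 0.6384) m
M0: Pc = R·M0+t = (+0.09265, -0.07089, +0.66187); u = 690.8·(+0.09265)/0.66187 + 322.9 = 419.5985, v = 506.8·(-0.07089)/0.66187 + 233.1 = 178.8179
M1: Pc = R·M1+t = (+0.22607, -0.02972, +0.62665); u = 690.8·(+0.22607)/0.62665 + 322.9 = 572.1118, v = 506.8·(-0.02972)/0.62665 + 233.1 = 209.0608
M2: Pc = R·M2+t = (+0.26555, -0.16771, +0.61493); u = 690.8·(+0.26555)/0.61493 + 322.9 = 621.2135, v = 506.8·(-0.16771)/0.61493 + 233.1 = 94.8819
M3: Pc = R·M3+t = (+0.13213, -0.20888, +0.65015); u = 690.8·(+0.13213)/0.65015 + 322.9 = 463.2921, v = 506.8·(-0.20888)/0.65015 + 233.1 = 70.2785

c0=(419.60, 178.82) c1=(572.11, 209.06) c2=(621.21, 94.88) c3=(463.29, 70.28)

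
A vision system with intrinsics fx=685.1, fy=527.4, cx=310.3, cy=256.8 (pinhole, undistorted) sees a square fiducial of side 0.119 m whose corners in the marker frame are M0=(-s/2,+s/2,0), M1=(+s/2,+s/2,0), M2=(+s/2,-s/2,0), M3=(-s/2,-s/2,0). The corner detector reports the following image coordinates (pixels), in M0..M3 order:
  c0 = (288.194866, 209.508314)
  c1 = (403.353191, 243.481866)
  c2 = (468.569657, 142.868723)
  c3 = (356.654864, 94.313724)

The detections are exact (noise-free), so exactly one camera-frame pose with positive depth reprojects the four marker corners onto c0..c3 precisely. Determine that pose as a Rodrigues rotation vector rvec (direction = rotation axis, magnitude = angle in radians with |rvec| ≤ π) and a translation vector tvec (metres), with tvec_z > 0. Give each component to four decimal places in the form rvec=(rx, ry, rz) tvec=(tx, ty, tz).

rvec=(0.3070, -0.5256, 0.3736) tvec=(0.0560, -0.0832, 0.5360)

Intrinsics K: fx=685.1, fy=527.4, cx=310.3, cy=256.8
Marker side s = 0.119 m; corners in marker frame (Z=0):
  M0 = (-0.0595, +0.0595, 0)
  M1 = (+0.0595, +0.0595, 0)
  M2 = (+0.0595, -0.0595, 0)
  M3 = (-0.0595, -0.0595, 0)
Detected image corners:
  c0 = (288.194866, 209.508314) px
  c1 = (403.353191, 243.481866) px
  c2 = (468.569657, 142.868723) px
  c3 = (356.654864, 94.313724) px
Planar DLT: solve 8×8 A·h = b for H (H[2,2]=1):
  H  [+1334.26406 -428.24604 +381.88170]
  H  [+518.34484 +963.44306 +174.89565]
  H  [+1.00184 +0.34971 +1.00000]
B = K⁻¹H; ‖b₁‖=1.865509, ‖b₂‖=1.865509; λ = 2/(‖b₁‖+‖b₂‖) = 0.536047, sign → tz>0 ⇒ λ=+0.536047
r₁ = λ·B[:,0] = (+0.80074,+0.26535,+0.53703); r₂ = λ·B[:,1] = (-0.41998,+0.88796,+0.18746)
r₃ = r₁×r₂ = (-0.42712,-0.37565,+0.82247); SVD([r₁ r₂ r₃]) → R = UVᵀ:
  R  [+0.80074 -0.41998 -0.42712]
  R  [+0.26535 +0.88796 -0.37565]
  R  [+0.53703 +0.18746 +0.82247]
t = (+0.05601, -0.08325, +0.53605) m
tr R = 2.511167; θ = arccos((tr R − 1)/2) = 0.714252 rad = 40.924°
axis k = ((R−Rᵀ)₃₂, (R−Rᵀ)₁₃, (R−Rᵀ)₂₁) / (2 sinθ) = (+0.429822, -0.735939, +0.523113)
rvec = θ·k = (+0.307001, -0.525646, +0.373634)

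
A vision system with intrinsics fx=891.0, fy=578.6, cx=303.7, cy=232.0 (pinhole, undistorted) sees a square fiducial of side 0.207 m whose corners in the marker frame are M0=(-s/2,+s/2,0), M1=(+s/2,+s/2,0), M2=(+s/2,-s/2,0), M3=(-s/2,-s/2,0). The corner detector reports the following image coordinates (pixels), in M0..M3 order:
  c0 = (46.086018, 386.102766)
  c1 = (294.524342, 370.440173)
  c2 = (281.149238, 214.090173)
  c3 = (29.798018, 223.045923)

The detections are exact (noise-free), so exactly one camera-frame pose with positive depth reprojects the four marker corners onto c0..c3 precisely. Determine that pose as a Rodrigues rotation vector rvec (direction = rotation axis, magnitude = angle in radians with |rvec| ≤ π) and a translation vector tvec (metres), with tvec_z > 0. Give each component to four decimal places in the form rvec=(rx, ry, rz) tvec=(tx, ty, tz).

Intrinsics K: fx=891.0, fy=578.6, cx=303.7, cy=232.0
Marker side s = 0.207 m; corners in marker frame (Z=0):
  M0 = (-0.1035, +0.1035, 0)
  M1 = (+0.1035, +0.1035, 0)
  M2 = (+0.1035, -0.1035, 0)
  M3 = (-0.1035, -0.1035, 0)
Detected image corners:
  c0 = (46.086018, 386.102766) px
  c1 = (294.524342, 370.440173) px
  c2 = (281.149238, 214.090173) px
  c3 = (29.798018, 223.045923) px
Planar DLT: solve 8×8 A·h = b for H (H[2,2]=1):
  H  [+1240.78887 +78.67816 +165.59077]
  H  [+2.01774 +784.31929 +298.65258]
  H  [+0.20627 +0.04407 +1.00000]
B = K⁻¹H; ‖b₁‖=1.340606, ‖b₂‖=1.340606; λ = 2/(‖b₁‖+‖b₂‖) = 0.745931, sign → tz>0 ⇒ λ=+0.745931
r₁ = λ·B[:,0] = (+0.98632,-0.05909,+0.15387); r₂ = λ·B[:,1] = (+0.05466,+0.99796,+0.03287)
r₃ = r₁×r₂ = (-0.15550,-0.02401,+0.98754); SVD([r₁ r₂ r₃]) → R = UVᵀ:
  R  [+0.98632 +0.05466 -0.15550]
  R  [-0.05909 +0.99796 -0.02401]
  R  [+0.15387 +0.03287 +0.98754]
t = (-0.11562, +0.08593, +0.74593) m
tr R = 2.971831; θ = arccos((tr R − 1)/2) = 0.168033 rad = 9.628°
axis k = ((R−Rᵀ)₃₂, (R−Rᵀ)₁₃, (R−Rᵀ)₂₁) / (2 sinθ) = (+0.170065, -0.924885, -0.340096)
rvec = θ·k = (+0.028576, -0.155411, -0.057147)

rvec=(0.0286, -0.1554, -0.0571) tvec=(-0.1156, 0.0859, 0.7459)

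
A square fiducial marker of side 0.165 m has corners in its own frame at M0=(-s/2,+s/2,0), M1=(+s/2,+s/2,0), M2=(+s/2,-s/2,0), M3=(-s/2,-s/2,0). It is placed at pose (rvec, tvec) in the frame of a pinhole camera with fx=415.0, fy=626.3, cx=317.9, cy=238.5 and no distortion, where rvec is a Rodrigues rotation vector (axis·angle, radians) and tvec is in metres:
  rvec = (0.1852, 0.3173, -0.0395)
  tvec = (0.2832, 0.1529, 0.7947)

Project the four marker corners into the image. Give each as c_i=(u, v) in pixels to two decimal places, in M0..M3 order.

Intrinsics K: fx=415.0, fy=626.3, cx=317.9, cy=238.5
Marker side s = 0.165 m; corners in marker frame (Z=0):
  M0 = (-0.0825, +0.0825, 0)
  M1 = (+0.0825, +0.0825, 0)
  M2 = (+0.0825, -0.0825, 0)
  M3 = (-0.0825, -0.0825, 0)
rvec = (0.1852, 0.3173, -0.0395), |rvec| = θ = 0.36951 rad = 21.171°
Rodrigues: sinθ=0.36116, 1−cosθ=0.06750; R = I + sinθ·[k]× + (1−cosθ)·[k]×²:
    [+0.94946 +0.06766 +0.30651]
    [-0.00956 +0.98227 -0.18721]
    [-0.31374 +0.17482 +0.93328]
t = (0.2832, 0.1529, 0.7947) m
M0: Pc = R·M0+t = (+0.21045, +0.23473, +0.83501); u = 415.0·(+0.21045)/0.83501 + 317.9 = 422.4947, v = 626.3·(+0.23473)/0.83501 + 238.5 = 414.5573
M1: Pc = R·M1+t = (+0.36711, +0.23315, +0.78324); u = 415.0·(+0.36711)/0.78324 + 317.9 = 512.4148, v = 626.3·(+0.23315)/0.78324 + 238.5 = 424.9326
M2: Pc = R·M2+t = (+0.35595, +0.07107, +0.75439); u = 415.0·(+0.35595)/0.75439 + 317.9 = 513.7112, v = 626.3·(+0.07107)/0.75439 + 238.5 = 297.5058
M3: Pc = R·M3+t = (+0.19929, +0.07265, +0.80616); u = 415.0·(+0.19929)/0.80616 + 317.9 = 420.4905, v = 626.3·(+0.07265)/0.80616 + 238.5 = 294.9419

c0=(422.49, 414.56) c1=(512.41, 424.93) c2=(513.71, 297.51) c3=(420.49, 294.94)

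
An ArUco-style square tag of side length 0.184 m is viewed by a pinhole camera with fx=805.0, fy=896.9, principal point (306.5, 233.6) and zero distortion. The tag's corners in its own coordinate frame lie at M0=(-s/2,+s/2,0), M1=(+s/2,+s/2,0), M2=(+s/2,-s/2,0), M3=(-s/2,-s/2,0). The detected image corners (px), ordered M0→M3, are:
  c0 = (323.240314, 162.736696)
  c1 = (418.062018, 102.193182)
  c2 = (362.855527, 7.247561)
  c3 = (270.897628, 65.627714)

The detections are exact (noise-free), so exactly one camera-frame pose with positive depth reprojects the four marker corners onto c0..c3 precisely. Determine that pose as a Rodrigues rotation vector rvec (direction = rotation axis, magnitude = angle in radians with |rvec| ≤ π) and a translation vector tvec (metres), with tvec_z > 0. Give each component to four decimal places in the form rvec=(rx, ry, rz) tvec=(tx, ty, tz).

Intrinsics K: fx=805.0, fy=896.9, cx=306.5, cy=233.6
Marker side s = 0.184 m; corners in marker frame (Z=0):
  M0 = (-0.0920, +0.0920, 0)
  M1 = (+0.0920, +0.0920, 0)
  M2 = (+0.0920, -0.0920, 0)
  M3 = (-0.0920, -0.0920, 0)
Detected image corners:
  c0 = (323.240314, 162.736696) px
  c1 = (418.062018, 102.193182) px
  c2 = (362.855527, 7.247561) px
  c3 = (270.897628, 65.627714) px
Planar DLT: solve 8×8 A·h = b for H (H[2,2]=1):
  H  [+512.30383 +232.16487 +343.39235]
  H  [-321.86978 +507.11565 +83.64025]
  H  [+0.01418 -0.17482 +1.00000]
B = K⁻¹H; ‖b₁‖=0.727885, ‖b₂‖=0.727885; λ = 2/(‖b₁‖+‖b₂‖) = 1.373843, sign → tz>0 ⇒ λ=+1.373843
r₁ = λ·B[:,0] = (+0.86690,-0.49811,+0.01949); r₂ = λ·B[:,1] = (+0.48767,+0.83934,-0.24018)
r₃ = r₁×r₂ = (+0.10328,+0.21772,+0.97053); SVD([r₁ r₂ r₃]) → R = UVᵀ:
  R  [+0.86690 +0.48767 +0.10328]
  R  [-0.49811 +0.83934 +0.21772]
  R  [+0.01949 -0.24018 +0.97053]
t = (+0.06296, -0.22970, +1.37384) m
tr R = 2.676770; θ = arccos((tr R − 1)/2) = 0.576483 rad = 33.030°
axis k = ((R−Rᵀ)₃₂, (R−Rᵀ)₁₃, (R−Rᵀ)₂₁) / (2 sinθ) = (-0.420029, +0.076865, -0.904250)
rvec = θ·k = (-0.242140, +0.044311, -0.521285)

rvec=(-0.2421, 0.0443, -0.5213) tvec=(0.0630, -0.2297, 1.3738)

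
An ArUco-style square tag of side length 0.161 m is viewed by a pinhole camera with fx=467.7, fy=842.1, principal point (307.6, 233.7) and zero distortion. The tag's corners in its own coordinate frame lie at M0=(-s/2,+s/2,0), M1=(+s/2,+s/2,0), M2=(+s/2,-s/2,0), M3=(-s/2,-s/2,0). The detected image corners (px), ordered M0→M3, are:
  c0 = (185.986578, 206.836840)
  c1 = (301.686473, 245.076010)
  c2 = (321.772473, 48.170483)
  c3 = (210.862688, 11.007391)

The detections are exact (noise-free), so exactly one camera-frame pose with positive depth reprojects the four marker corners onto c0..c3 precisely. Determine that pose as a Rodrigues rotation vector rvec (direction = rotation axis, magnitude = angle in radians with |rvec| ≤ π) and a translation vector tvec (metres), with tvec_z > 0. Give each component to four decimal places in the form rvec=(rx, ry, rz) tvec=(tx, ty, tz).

Intrinsics K: fx=467.7, fy=842.1, cx=307.6, cy=233.7
Marker side s = 0.161 m; corners in marker frame (Z=0):
  M0 = (-0.0805, +0.0805, 0)
  M1 = (+0.0805, +0.0805, 0)
  M2 = (+0.0805, -0.0805, 0)
  M3 = (-0.0805, -0.0805, 0)
Detected image corners:
  c0 = (185.986578, 206.836840) px
  c1 = (301.686473, 245.076010) px
  c2 = (321.772473, 48.170483) px
  c3 = (210.862688, 11.007391) px
Planar DLT: solve 8×8 A·h = b for H (H[2,2]=1):
  H  [+707.47036 -205.79612 +255.38377]
  H  [+236.11456 +1186.52677 +125.74594]
  H  [+0.01578 -0.25946 +1.00000]
B = K⁻¹H; ‖b₁‖=1.527508, ‖b₂‖=1.527508; λ = 2/(‖b₁‖+‖b₂‖) = 0.654661, sign → tz>0 ⇒ λ=+0.654661
r₁ = λ·B[:,0] = (+0.98349,+0.18069,+0.01033); r₂ = λ·B[:,1] = (-0.17635,+0.96956,-0.16986)
r₃ = r₁×r₂ = (-0.04071,+0.16523,+0.98541); SVD([r₁ r₂ r₃]) → R = UVᵀ:
  R  [+0.98349 -0.17635 -0.04071]
  R  [+0.18069 +0.96956 +0.16523]
  R  [+0.01033 -0.16986 +0.98541]
t = (-0.07309, -0.08393, +0.65466) m
tr R = 2.938462; θ = arccos((tr R − 1)/2) = 0.248709 rad = 14.250°
axis k = ((R−Rᵀ)₃₂, (R−Rᵀ)₁₃, (R−Rᵀ)₂₁) / (2 sinθ) = (-0.680641, -0.103663, +0.725246)
rvec = θ·k = (-0.169282, -0.025782, +0.180375)

rvec=(-0.1693, -0.0258, 0.1804) tvec=(-0.0731, -0.0839, 0.6547)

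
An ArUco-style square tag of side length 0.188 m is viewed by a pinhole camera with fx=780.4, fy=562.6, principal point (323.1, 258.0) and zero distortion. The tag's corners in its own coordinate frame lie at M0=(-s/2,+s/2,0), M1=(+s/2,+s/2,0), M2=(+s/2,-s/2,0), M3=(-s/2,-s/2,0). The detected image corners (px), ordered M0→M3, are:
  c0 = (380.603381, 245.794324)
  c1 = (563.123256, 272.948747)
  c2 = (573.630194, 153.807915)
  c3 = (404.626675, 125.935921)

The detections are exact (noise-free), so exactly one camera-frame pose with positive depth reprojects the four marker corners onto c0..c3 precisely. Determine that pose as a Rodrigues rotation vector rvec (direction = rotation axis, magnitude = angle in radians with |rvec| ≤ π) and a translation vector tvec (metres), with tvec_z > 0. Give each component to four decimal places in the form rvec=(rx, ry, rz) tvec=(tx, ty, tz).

Intrinsics K: fx=780.4, fy=562.6, cx=323.1, cy=258.0
Marker side s = 0.188 m; corners in marker frame (Z=0):
  M0 = (-0.0940, +0.0940, 0)
  M1 = (+0.0940, +0.0940, 0)
  M2 = (+0.0940, -0.0940, 0)
  M3 = (-0.0940, -0.0940, 0)
Detected image corners:
  c0 = (380.603381, 245.794324) px
  c1 = (563.123256, 272.948747) px
  c2 = (573.630194, 153.807915) px
  c3 = (404.626675, 125.935921) px
Planar DLT: solve 8×8 A·h = b for H (H[2,2]=1):
  H  [+992.82080 -282.14526 +481.83678]
  H  [+171.03736 +556.37702 +197.55182]
  H  [+0.12333 -0.39694 +1.00000]
B = K⁻¹H; ‖b₁‖=1.252043, ‖b₂‖=1.252043; λ = 2/(‖b₁‖+‖b₂‖) = 0.798694, sign → tz>0 ⇒ λ=+0.798694
r₁ = λ·B[:,0] = (+0.97531,+0.19764,+0.09850); r₂ = λ·B[:,1] = (-0.15750,+0.93525,-0.31703)
r₃ = r₁×r₂ = (-0.15478,+0.29369,+0.94329); SVD([r₁ r₂ r₃]) → R = UVᵀ:
  R  [+0.97531 -0.15750 -0.15478]
  R  [+0.19764 +0.93525 +0.29369]
  R  [+0.09850 -0.31703 +0.94329]
t = (+0.16246, -0.08582, +0.79869) m
tr R = 2.853845; θ = arccos((tr R − 1)/2) = 0.384670 rad = 22.040°
axis k = ((R−Rᵀ)₃₂, (R−Rᵀ)₁₃, (R−Rᵀ)₂₁) / (2 sinθ) = (-0.813744, -0.337486, +0.473205)
rvec = θ·k = (-0.313023, -0.129821, +0.182028)

rvec=(-0.3130, -0.1298, 0.1820) tvec=(0.1625, -0.0858, 0.7987)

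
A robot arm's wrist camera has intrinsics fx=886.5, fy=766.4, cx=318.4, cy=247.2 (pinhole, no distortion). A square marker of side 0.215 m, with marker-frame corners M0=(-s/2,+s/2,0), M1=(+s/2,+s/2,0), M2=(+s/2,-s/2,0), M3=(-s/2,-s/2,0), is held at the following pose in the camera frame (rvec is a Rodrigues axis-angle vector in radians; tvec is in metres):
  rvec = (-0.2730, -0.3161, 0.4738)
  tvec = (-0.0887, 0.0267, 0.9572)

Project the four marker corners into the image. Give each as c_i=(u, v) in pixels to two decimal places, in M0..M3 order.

c0=(98.53, 304.07) c1=(279.84, 385.39) c2=(357.66, 237.29) c3=(193.58, 154.23)

Intrinsics K: fx=886.5, fy=766.4, cx=318.4, cy=247.2
Marker side s = 0.215 m; corners in marker frame (Z=0):
  M0 = (-0.1075, +0.1075, 0)
  M1 = (+0.1075, +0.1075, 0)
  M2 = (+0.1075, -0.1075, 0)
  M3 = (-0.1075, -0.1075, 0)
rvec = (-0.2730, -0.3161, 0.4738), |rvec| = θ = 0.63161 rad = 36.189°
Rodrigues: sinθ=0.59045, 1−cosθ=0.19292; R = I + sinθ·[k]× + (1−cosθ)·[k]×²:
    [+0.84312 -0.40119 -0.35805]
    [+0.48465 +0.85540 +0.18278]
    [+0.23295 -0.32763 +0.91564]
t = (-0.0887, 0.0267, 0.9572) m
M0: Pc = R·M0+t = (-0.22246, +0.06656, +0.89694); u = 886.5·(-0.22246)/0.89694 + 318.4 = 98.5259, v = 766.4·(+0.06656)/0.89694 + 247.2 = 304.0689
M1: Pc = R·M1+t = (-0.04119, +0.17076, +0.94702); u = 886.5·(-0.04119)/0.94702 + 318.4 = 279.8400, v = 766.4·(+0.17076)/0.94702 + 247.2 = 385.3879
M2: Pc = R·M2+t = (+0.04506, -0.01316, +1.01746); u = 886.5·(+0.04506)/1.01746 + 318.4 = 357.6626, v = 766.4·(-0.01316)/1.01746 + 247.2 = 237.2910
M3: Pc = R·M3+t = (-0.13621, -0.11736, +0.96738); u = 886.5·(-0.13621)/0.96738 + 318.4 = 193.5803, v = 766.4·(-0.11736)/0.96738 + 247.2 = 154.2260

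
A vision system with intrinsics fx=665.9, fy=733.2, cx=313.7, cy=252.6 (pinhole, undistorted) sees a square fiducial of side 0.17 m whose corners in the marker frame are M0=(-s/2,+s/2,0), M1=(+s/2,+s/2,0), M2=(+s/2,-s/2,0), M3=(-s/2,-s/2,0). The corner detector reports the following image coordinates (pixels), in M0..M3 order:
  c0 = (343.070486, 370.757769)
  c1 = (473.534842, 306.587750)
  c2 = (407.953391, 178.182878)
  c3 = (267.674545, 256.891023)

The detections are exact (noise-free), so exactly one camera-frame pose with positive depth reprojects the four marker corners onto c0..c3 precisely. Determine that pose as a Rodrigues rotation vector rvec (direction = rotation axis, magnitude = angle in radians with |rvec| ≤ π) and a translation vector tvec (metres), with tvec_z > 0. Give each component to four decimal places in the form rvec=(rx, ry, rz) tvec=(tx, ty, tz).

Intrinsics K: fx=665.9, fy=733.2, cx=313.7, cy=252.6
Marker side s = 0.17 m; corners in marker frame (Z=0):
  M0 = (-0.0850, +0.0850, 0)
  M1 = (+0.0850, +0.0850, 0)
  M2 = (+0.0850, -0.0850, 0)
  M3 = (-0.0850, -0.0850, 0)
Detected image corners:
  c0 = (343.070486, 370.757769) px
  c1 = (473.534842, 306.587750) px
  c2 = (407.953391, 178.182878) px
  c3 = (267.674545, 256.891023) px
Planar DLT: solve 8×8 A·h = b for H (H[2,2]=1):
  H  [+665.10370 +642.13195 +372.87793]
  H  [-514.71656 +880.25345 +282.28817]
  H  [-0.34769 +0.60752 +1.00000]
B = K⁻¹H; ‖b₁‖=1.345925, ‖b₂‖=1.345925; λ = 2/(‖b₁‖+‖b₂‖) = 0.742983, sign → tz>0 ⇒ λ=+0.742983
r₁ = λ·B[:,0] = (+0.86379,-0.43259,-0.25833); r₂ = λ·B[:,1] = (+0.50382,+0.73649,+0.45138)
r₃ = r₁×r₂ = (-0.00500,-0.52005,+0.85412); SVD([r₁ r₂ r₃]) → R = UVᵀ:
  R  [+0.86379 +0.50382 -0.00500]
  R  [-0.43259 +0.73649 -0.52005]
  R  [-0.25833 +0.45138 +0.85412]
t = (+0.06603, +0.03008, +0.74298) m
tr R = 2.454407; θ = arccos((tr R − 1)/2) = 0.756557 rad = 43.348°
axis k = ((R−Rᵀ)₃₂, (R−Rᵀ)₁₃, (R−Rᵀ)₂₁) / (2 sinθ) = (+0.707598, +0.184528, -0.682095)
rvec = θ·k = (+0.535339, +0.139606, -0.516044)

rvec=(0.5353, 0.1396, -0.5160) tvec=(0.0660, 0.0301, 0.7430)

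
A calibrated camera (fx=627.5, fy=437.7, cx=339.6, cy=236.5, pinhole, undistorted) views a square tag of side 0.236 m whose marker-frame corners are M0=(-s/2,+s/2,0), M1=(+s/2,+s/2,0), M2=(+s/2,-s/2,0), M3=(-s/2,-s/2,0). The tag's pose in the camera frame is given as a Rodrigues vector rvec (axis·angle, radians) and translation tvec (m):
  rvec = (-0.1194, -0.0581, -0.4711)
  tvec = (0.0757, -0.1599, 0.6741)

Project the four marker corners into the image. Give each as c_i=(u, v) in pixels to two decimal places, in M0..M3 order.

c0=(363.19, 234.78) c1=(558.55, 165.79) c2=(454.00, 36.96) c3=(262.52, 99.76)

Intrinsics K: fx=627.5, fy=437.7, cx=339.6, cy=236.5
Marker side s = 0.236 m; corners in marker frame (Z=0):
  M0 = (-0.1180, +0.1180, 0)
  M1 = (+0.1180, +0.1180, 0)
  M2 = (+0.1180, -0.1180, 0)
  M3 = (-0.1180, -0.1180, 0)
rvec = (-0.1194, -0.0581, -0.4711), |rvec| = θ = 0.48946 rad = 28.044°
Rodrigues: sinθ=0.47015, 1−cosθ=0.11741; R = I + sinθ·[k]× + (1−cosθ)·[k]×²:
    [+0.88958 +0.45591 -0.02824]
    [-0.44911 +0.88424 +0.12810]
    [+0.08338 -0.10127 +0.99136]
t = (0.0757, -0.1599, 0.6741) m
M0: Pc = R·M0+t = (+0.02453, -0.00256, +0.65231); u = 627.5·(+0.02453)/0.65231 + 339.6 = 363.1950, v = 437.7·(-0.00256)/0.65231 + 236.5 = 234.7797
M1: Pc = R·M1+t = (+0.23447, -0.10855, +0.67199); u = 627.5·(+0.23447)/0.67199 + 339.6 = 558.5452, v = 437.7·(-0.10855)/0.67199 + 236.5 = 165.7927
M2: Pc = R·M2+t = (+0.12687, -0.31724, +0.69589); u = 627.5·(+0.12687)/0.69589 + 339.6 = 454.0037, v = 437.7·(-0.31724)/0.69589 + 236.5 = 36.9649
M3: Pc = R·M3+t = (-0.08307, -0.21125, +0.67621); u = 627.5·(-0.08307)/0.67621 + 339.6 = 262.5162, v = 437.7·(-0.21125)/0.67621 + 236.5 = 99.7648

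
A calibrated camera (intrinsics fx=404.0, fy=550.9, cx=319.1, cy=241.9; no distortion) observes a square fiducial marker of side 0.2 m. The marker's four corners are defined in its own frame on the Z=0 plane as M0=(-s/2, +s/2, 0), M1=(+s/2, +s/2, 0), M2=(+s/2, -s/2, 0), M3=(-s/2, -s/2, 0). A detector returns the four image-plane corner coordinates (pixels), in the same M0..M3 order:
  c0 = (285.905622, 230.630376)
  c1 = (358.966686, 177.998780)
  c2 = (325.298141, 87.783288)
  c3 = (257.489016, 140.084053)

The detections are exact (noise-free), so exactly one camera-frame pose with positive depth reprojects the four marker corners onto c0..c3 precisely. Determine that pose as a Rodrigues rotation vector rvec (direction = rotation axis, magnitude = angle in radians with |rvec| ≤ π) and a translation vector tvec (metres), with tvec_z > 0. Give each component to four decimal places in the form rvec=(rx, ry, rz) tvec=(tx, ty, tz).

rvec=(-0.2684, 0.2286, -0.4473) tvec=(-0.0328, -0.1523, 1.0020)

Intrinsics K: fx=404.0, fy=550.9, cx=319.1, cy=241.9
Marker side s = 0.2 m; corners in marker frame (Z=0):
  M0 = (-0.1000, +0.1000, 0)
  M1 = (+0.1000, +0.1000, 0)
  M2 = (+0.1000, -0.1000, 0)
  M3 = (-0.1000, -0.1000, 0)
Detected image corners:
  c0 = (285.905622, 230.630376) px
  c1 = (358.966686, 177.998780) px
  c2 = (325.298141, 87.783288) px
  c3 = (257.489016, 140.084053) px
Planar DLT: solve 8×8 A·h = b for H (H[2,2]=1):
  H  [+303.35853 +61.92077 +305.88853]
  H  [-287.40915 +403.65643 +158.16738]
  H  [-0.15776 -0.30329 +1.00000]
B = K⁻¹H; ‖b₁‖=0.998036, ‖b₂‖=0.998036; λ = 2/(‖b₁‖+‖b₂‖) = 1.001968, sign → tz>0 ⇒ λ=+1.001968
r₁ = λ·B[:,0] = (+0.87722,-0.45333,-0.15807); r₂ = λ·B[:,1] = (+0.39360,+0.86760,-0.30389)
r₃ = r₁×r₂ = (+0.27490,+0.20436,+0.93950); SVD([r₁ r₂ r₃]) → R = UVᵀ:
  R  [+0.87722 +0.39360 +0.27490]
  R  [-0.45333 +0.86760 +0.20436]
  R  [-0.15807 -0.30389 +0.93950]
t = (-0.03277, -0.15229, +1.00197) m
tr R = 2.684320; θ = arccos((tr R − 1)/2) = 0.569519 rad = 32.631°
axis k = ((R−Rᵀ)₃₂, (R−Rᵀ)₁₃, (R−Rᵀ)₂₁) / (2 sinθ) = (-0.471276, +0.401475, -0.785313)
rvec = θ·k = (-0.268401, +0.228648, -0.447251)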